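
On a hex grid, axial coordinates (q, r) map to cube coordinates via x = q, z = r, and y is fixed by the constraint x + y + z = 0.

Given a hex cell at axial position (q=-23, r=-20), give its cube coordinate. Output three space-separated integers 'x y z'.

Answer: -23 43 -20

Derivation:
x = q = -23
z = r = -20
y = -x - z = -(-23) - (-20) = 43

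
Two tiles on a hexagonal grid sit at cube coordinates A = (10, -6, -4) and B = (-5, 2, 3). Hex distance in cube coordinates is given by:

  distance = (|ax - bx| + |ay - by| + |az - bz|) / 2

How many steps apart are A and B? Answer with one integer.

Answer: 15

Derivation:
|ax - bx| = |10 - (-5)| = 15
|ay - by| = |-6 - 2| = 8
|az - bz| = |-4 - 3| = 7
distance = (15 + 8 + 7) / 2 = 30 / 2 = 15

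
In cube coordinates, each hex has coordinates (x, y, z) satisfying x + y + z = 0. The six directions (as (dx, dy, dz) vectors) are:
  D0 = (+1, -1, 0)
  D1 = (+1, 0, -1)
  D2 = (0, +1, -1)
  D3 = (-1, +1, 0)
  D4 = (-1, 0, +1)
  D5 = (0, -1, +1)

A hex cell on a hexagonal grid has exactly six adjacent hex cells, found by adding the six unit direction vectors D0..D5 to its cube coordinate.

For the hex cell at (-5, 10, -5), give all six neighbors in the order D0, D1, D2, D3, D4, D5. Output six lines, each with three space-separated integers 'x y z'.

Center: (-5, 10, -5). Add each direction:
  D0: (-5, 10, -5) + (1, -1, 0) = (-4, 9, -5)
  D1: (-5, 10, -5) + (1, 0, -1) = (-4, 10, -6)
  D2: (-5, 10, -5) + (0, 1, -1) = (-5, 11, -6)
  D3: (-5, 10, -5) + (-1, 1, 0) = (-6, 11, -5)
  D4: (-5, 10, -5) + (-1, 0, 1) = (-6, 10, -4)
  D5: (-5, 10, -5) + (0, -1, 1) = (-5, 9, -4)

Answer: -4 9 -5
-4 10 -6
-5 11 -6
-6 11 -5
-6 10 -4
-5 9 -4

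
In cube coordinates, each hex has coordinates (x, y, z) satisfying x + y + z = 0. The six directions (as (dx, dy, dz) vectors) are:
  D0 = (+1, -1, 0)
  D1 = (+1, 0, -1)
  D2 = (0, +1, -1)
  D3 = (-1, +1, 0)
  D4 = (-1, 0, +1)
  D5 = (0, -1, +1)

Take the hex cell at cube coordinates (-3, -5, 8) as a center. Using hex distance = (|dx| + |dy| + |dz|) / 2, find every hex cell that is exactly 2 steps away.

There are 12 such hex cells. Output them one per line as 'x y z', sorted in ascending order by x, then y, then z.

Walk ring at distance 2 from (-3, -5, 8):
Start at center + D4*2 = (-5, -5, 10)
  hex 0: (-5, -5, 10)
  hex 1: (-4, -6, 10)
  hex 2: (-3, -7, 10)
  hex 3: (-2, -7, 9)
  hex 4: (-1, -7, 8)
  hex 5: (-1, -6, 7)
  hex 6: (-1, -5, 6)
  hex 7: (-2, -4, 6)
  hex 8: (-3, -3, 6)
  hex 9: (-4, -3, 7)
  hex 10: (-5, -3, 8)
  hex 11: (-5, -4, 9)
Sorted: 12 hexes.

Answer: -5 -5 10
-5 -4 9
-5 -3 8
-4 -6 10
-4 -3 7
-3 -7 10
-3 -3 6
-2 -7 9
-2 -4 6
-1 -7 8
-1 -6 7
-1 -5 6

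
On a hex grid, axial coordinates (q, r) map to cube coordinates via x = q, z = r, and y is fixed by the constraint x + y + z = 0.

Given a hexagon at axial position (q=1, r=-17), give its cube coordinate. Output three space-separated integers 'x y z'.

x = q = 1
z = r = -17
y = -x - z = -(1) - (-17) = 16

Answer: 1 16 -17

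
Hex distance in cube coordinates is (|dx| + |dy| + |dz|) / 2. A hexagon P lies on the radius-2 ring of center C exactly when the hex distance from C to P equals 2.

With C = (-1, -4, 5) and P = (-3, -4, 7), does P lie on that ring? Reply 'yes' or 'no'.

Answer: yes

Derivation:
|px - cx| = |-3 - (-1)| = 2
|py - cy| = |-4 - (-4)| = 0
|pz - cz| = |7 - 5| = 2
distance = (2+0+2)/2 = 4/2 = 2
radius = 2; distance == radius -> yes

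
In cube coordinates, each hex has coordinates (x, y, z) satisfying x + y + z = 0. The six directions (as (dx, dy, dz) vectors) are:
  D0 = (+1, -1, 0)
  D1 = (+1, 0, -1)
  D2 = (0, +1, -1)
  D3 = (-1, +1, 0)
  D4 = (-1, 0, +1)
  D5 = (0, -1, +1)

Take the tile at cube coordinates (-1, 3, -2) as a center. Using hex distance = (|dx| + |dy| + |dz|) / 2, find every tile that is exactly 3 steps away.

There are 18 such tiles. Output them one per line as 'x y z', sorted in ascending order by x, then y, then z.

Answer: -4 3 1
-4 4 0
-4 5 -1
-4 6 -2
-3 2 1
-3 6 -3
-2 1 1
-2 6 -4
-1 0 1
-1 6 -5
0 0 0
0 5 -5
1 0 -1
1 4 -5
2 0 -2
2 1 -3
2 2 -4
2 3 -5

Derivation:
Walk ring at distance 3 from (-1, 3, -2):
Start at center + D4*3 = (-4, 3, 1)
  hex 0: (-4, 3, 1)
  hex 1: (-3, 2, 1)
  hex 2: (-2, 1, 1)
  hex 3: (-1, 0, 1)
  hex 4: (0, 0, 0)
  hex 5: (1, 0, -1)
  hex 6: (2, 0, -2)
  hex 7: (2, 1, -3)
  hex 8: (2, 2, -4)
  hex 9: (2, 3, -5)
  hex 10: (1, 4, -5)
  hex 11: (0, 5, -5)
  hex 12: (-1, 6, -5)
  hex 13: (-2, 6, -4)
  hex 14: (-3, 6, -3)
  hex 15: (-4, 6, -2)
  hex 16: (-4, 5, -1)
  hex 17: (-4, 4, 0)
Sorted: 18 hexes.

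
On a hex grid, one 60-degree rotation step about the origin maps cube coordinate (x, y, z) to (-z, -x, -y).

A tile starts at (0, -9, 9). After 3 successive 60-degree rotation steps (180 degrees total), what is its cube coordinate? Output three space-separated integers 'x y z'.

Start: (0, -9, 9)
Step 1: (0, -9, 9) -> (-(9), -(0), -(-9)) = (-9, 0, 9)
Step 2: (-9, 0, 9) -> (-(9), -(-9), -(0)) = (-9, 9, 0)
Step 3: (-9, 9, 0) -> (-(0), -(-9), -(9)) = (0, 9, -9)

Answer: 0 9 -9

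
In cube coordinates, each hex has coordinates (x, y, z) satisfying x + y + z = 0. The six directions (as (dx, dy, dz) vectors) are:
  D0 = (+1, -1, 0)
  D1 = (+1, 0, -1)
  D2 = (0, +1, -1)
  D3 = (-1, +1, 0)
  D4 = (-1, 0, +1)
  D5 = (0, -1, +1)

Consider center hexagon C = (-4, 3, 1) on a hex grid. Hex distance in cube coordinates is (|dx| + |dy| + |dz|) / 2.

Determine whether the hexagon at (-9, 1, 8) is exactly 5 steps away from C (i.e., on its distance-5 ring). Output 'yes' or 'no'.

Answer: no

Derivation:
|px - cx| = |-9 - (-4)| = 5
|py - cy| = |1 - 3| = 2
|pz - cz| = |8 - 1| = 7
distance = (5+2+7)/2 = 14/2 = 7
radius = 5; distance != radius -> no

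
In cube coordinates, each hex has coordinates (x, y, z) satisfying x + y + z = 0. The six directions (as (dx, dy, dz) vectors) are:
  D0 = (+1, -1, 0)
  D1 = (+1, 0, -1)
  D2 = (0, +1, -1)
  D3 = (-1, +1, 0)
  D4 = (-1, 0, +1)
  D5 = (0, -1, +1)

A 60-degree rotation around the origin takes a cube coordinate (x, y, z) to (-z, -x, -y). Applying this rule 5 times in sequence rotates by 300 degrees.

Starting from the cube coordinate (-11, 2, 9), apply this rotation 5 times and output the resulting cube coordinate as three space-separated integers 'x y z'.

Answer: -2 -9 11

Derivation:
Start: (-11, 2, 9)
Step 1: (-11, 2, 9) -> (-(9), -(-11), -(2)) = (-9, 11, -2)
Step 2: (-9, 11, -2) -> (-(-2), -(-9), -(11)) = (2, 9, -11)
Step 3: (2, 9, -11) -> (-(-11), -(2), -(9)) = (11, -2, -9)
Step 4: (11, -2, -9) -> (-(-9), -(11), -(-2)) = (9, -11, 2)
Step 5: (9, -11, 2) -> (-(2), -(9), -(-11)) = (-2, -9, 11)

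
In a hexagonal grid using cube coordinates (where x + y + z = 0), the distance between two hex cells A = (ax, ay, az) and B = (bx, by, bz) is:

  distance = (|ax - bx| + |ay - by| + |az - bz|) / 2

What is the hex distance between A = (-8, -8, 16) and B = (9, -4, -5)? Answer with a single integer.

Answer: 21

Derivation:
|ax - bx| = |-8 - 9| = 17
|ay - by| = |-8 - (-4)| = 4
|az - bz| = |16 - (-5)| = 21
distance = (17 + 4 + 21) / 2 = 42 / 2 = 21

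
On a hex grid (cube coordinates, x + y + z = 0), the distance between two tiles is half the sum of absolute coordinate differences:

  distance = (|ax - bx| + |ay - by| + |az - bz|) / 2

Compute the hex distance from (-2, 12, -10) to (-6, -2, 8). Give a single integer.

|ax - bx| = |-2 - (-6)| = 4
|ay - by| = |12 - (-2)| = 14
|az - bz| = |-10 - 8| = 18
distance = (4 + 14 + 18) / 2 = 36 / 2 = 18

Answer: 18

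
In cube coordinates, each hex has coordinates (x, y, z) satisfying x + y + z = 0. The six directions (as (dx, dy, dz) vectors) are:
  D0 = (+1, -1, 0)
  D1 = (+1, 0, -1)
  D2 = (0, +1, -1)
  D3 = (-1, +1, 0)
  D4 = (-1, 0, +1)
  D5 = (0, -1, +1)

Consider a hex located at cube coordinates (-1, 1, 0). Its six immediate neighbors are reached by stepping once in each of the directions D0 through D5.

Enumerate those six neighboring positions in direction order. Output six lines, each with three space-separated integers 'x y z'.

Center: (-1, 1, 0). Add each direction:
  D0: (-1, 1, 0) + (1, -1, 0) = (0, 0, 0)
  D1: (-1, 1, 0) + (1, 0, -1) = (0, 1, -1)
  D2: (-1, 1, 0) + (0, 1, -1) = (-1, 2, -1)
  D3: (-1, 1, 0) + (-1, 1, 0) = (-2, 2, 0)
  D4: (-1, 1, 0) + (-1, 0, 1) = (-2, 1, 1)
  D5: (-1, 1, 0) + (0, -1, 1) = (-1, 0, 1)

Answer: 0 0 0
0 1 -1
-1 2 -1
-2 2 0
-2 1 1
-1 0 1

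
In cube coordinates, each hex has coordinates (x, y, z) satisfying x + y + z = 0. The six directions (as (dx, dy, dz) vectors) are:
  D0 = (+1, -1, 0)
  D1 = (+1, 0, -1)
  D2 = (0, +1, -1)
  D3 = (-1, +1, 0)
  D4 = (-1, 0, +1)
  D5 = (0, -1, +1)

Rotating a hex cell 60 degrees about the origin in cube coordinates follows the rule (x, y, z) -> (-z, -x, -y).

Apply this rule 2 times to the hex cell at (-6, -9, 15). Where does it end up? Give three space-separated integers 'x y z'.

Start: (-6, -9, 15)
Step 1: (-6, -9, 15) -> (-(15), -(-6), -(-9)) = (-15, 6, 9)
Step 2: (-15, 6, 9) -> (-(9), -(-15), -(6)) = (-9, 15, -6)

Answer: -9 15 -6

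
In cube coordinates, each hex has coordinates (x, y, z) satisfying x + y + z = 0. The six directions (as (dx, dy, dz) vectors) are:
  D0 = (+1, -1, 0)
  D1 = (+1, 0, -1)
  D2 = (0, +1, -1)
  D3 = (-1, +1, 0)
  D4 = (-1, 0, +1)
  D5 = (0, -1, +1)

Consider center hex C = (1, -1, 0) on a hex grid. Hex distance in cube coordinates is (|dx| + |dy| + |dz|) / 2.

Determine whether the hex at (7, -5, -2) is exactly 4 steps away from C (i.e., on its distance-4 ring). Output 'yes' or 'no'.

Answer: no

Derivation:
|px - cx| = |7 - 1| = 6
|py - cy| = |-5 - (-1)| = 4
|pz - cz| = |-2 - 0| = 2
distance = (6+4+2)/2 = 12/2 = 6
radius = 4; distance != radius -> no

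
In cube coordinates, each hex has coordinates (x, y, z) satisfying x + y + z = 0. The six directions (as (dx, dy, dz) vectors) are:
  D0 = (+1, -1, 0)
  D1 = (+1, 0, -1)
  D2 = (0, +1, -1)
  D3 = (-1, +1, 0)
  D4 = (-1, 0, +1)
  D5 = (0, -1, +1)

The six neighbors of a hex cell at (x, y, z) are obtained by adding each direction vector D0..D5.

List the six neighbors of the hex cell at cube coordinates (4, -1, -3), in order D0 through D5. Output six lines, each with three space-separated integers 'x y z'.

Center: (4, -1, -3). Add each direction:
  D0: (4, -1, -3) + (1, -1, 0) = (5, -2, -3)
  D1: (4, -1, -3) + (1, 0, -1) = (5, -1, -4)
  D2: (4, -1, -3) + (0, 1, -1) = (4, 0, -4)
  D3: (4, -1, -3) + (-1, 1, 0) = (3, 0, -3)
  D4: (4, -1, -3) + (-1, 0, 1) = (3, -1, -2)
  D5: (4, -1, -3) + (0, -1, 1) = (4, -2, -2)

Answer: 5 -2 -3
5 -1 -4
4 0 -4
3 0 -3
3 -1 -2
4 -2 -2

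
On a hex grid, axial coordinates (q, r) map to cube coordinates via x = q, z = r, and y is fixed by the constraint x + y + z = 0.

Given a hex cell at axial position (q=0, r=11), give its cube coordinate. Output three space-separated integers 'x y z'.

Answer: 0 -11 11

Derivation:
x = q = 0
z = r = 11
y = -x - z = -(0) - (11) = -11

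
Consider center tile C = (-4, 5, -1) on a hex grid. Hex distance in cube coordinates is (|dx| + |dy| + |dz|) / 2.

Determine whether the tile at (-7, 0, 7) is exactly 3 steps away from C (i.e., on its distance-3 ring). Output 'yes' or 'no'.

Answer: no

Derivation:
|px - cx| = |-7 - (-4)| = 3
|py - cy| = |0 - 5| = 5
|pz - cz| = |7 - (-1)| = 8
distance = (3+5+8)/2 = 16/2 = 8
radius = 3; distance != radius -> no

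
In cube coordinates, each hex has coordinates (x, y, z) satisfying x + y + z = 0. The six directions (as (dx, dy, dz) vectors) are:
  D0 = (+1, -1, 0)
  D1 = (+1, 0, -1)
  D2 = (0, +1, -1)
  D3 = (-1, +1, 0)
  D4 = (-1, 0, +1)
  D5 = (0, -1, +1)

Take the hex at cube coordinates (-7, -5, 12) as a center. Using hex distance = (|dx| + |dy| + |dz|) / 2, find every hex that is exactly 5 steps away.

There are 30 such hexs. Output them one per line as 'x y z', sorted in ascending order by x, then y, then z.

Answer: -12 -5 17
-12 -4 16
-12 -3 15
-12 -2 14
-12 -1 13
-12 0 12
-11 -6 17
-11 0 11
-10 -7 17
-10 0 10
-9 -8 17
-9 0 9
-8 -9 17
-8 0 8
-7 -10 17
-7 0 7
-6 -10 16
-6 -1 7
-5 -10 15
-5 -2 7
-4 -10 14
-4 -3 7
-3 -10 13
-3 -4 7
-2 -10 12
-2 -9 11
-2 -8 10
-2 -7 9
-2 -6 8
-2 -5 7

Derivation:
Walk ring at distance 5 from (-7, -5, 12):
Start at center + D4*5 = (-12, -5, 17)
  hex 0: (-12, -5, 17)
  hex 1: (-11, -6, 17)
  hex 2: (-10, -7, 17)
  hex 3: (-9, -8, 17)
  hex 4: (-8, -9, 17)
  hex 5: (-7, -10, 17)
  hex 6: (-6, -10, 16)
  hex 7: (-5, -10, 15)
  hex 8: (-4, -10, 14)
  hex 9: (-3, -10, 13)
  hex 10: (-2, -10, 12)
  hex 11: (-2, -9, 11)
  hex 12: (-2, -8, 10)
  hex 13: (-2, -7, 9)
  hex 14: (-2, -6, 8)
  hex 15: (-2, -5, 7)
  hex 16: (-3, -4, 7)
  hex 17: (-4, -3, 7)
  hex 18: (-5, -2, 7)
  hex 19: (-6, -1, 7)
  hex 20: (-7, 0, 7)
  hex 21: (-8, 0, 8)
  hex 22: (-9, 0, 9)
  hex 23: (-10, 0, 10)
  hex 24: (-11, 0, 11)
  hex 25: (-12, 0, 12)
  hex 26: (-12, -1, 13)
  hex 27: (-12, -2, 14)
  hex 28: (-12, -3, 15)
  hex 29: (-12, -4, 16)
Sorted: 30 hexes.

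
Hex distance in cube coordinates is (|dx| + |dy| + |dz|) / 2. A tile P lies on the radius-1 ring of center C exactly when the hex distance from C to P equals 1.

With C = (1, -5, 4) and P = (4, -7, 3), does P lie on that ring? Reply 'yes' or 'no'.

|px - cx| = |4 - 1| = 3
|py - cy| = |-7 - (-5)| = 2
|pz - cz| = |3 - 4| = 1
distance = (3+2+1)/2 = 6/2 = 3
radius = 1; distance != radius -> no

Answer: no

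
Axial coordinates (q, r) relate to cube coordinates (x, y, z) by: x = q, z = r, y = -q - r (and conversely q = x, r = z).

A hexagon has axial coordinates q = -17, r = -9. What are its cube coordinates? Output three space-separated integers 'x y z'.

Answer: -17 26 -9

Derivation:
x = q = -17
z = r = -9
y = -x - z = -(-17) - (-9) = 26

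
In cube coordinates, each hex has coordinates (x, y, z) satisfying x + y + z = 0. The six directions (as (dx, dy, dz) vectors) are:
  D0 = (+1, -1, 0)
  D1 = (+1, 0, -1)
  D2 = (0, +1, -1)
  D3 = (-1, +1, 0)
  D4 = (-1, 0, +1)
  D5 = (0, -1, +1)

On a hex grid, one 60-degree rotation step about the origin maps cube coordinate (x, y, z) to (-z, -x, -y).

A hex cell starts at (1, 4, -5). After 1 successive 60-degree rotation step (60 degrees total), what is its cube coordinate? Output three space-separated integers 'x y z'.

Start: (1, 4, -5)
Step 1: (1, 4, -5) -> (-(-5), -(1), -(4)) = (5, -1, -4)

Answer: 5 -1 -4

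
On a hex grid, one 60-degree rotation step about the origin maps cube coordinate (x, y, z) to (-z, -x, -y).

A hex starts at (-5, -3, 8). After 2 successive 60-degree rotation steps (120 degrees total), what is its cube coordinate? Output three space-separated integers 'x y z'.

Start: (-5, -3, 8)
Step 1: (-5, -3, 8) -> (-(8), -(-5), -(-3)) = (-8, 5, 3)
Step 2: (-8, 5, 3) -> (-(3), -(-8), -(5)) = (-3, 8, -5)

Answer: -3 8 -5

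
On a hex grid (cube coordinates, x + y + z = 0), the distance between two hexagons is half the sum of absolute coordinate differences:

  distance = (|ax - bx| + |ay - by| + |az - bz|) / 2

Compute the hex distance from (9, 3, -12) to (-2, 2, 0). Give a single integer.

|ax - bx| = |9 - (-2)| = 11
|ay - by| = |3 - 2| = 1
|az - bz| = |-12 - 0| = 12
distance = (11 + 1 + 12) / 2 = 24 / 2 = 12

Answer: 12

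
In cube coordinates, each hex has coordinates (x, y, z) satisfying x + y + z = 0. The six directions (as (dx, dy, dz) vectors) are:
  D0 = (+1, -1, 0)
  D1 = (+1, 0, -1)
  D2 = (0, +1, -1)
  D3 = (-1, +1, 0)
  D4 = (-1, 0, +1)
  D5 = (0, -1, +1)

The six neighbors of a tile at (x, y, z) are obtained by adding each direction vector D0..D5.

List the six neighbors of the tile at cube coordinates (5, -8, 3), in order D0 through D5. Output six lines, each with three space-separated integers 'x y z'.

Answer: 6 -9 3
6 -8 2
5 -7 2
4 -7 3
4 -8 4
5 -9 4

Derivation:
Center: (5, -8, 3). Add each direction:
  D0: (5, -8, 3) + (1, -1, 0) = (6, -9, 3)
  D1: (5, -8, 3) + (1, 0, -1) = (6, -8, 2)
  D2: (5, -8, 3) + (0, 1, -1) = (5, -7, 2)
  D3: (5, -8, 3) + (-1, 1, 0) = (4, -7, 3)
  D4: (5, -8, 3) + (-1, 0, 1) = (4, -8, 4)
  D5: (5, -8, 3) + (0, -1, 1) = (5, -9, 4)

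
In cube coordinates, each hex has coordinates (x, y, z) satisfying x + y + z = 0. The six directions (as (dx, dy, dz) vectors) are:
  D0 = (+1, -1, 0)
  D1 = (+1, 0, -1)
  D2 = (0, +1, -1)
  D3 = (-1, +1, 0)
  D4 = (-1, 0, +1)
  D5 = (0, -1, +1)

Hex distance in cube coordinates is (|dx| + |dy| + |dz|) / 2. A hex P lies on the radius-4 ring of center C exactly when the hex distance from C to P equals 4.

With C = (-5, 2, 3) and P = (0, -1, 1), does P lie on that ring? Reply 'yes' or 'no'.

Answer: no

Derivation:
|px - cx| = |0 - (-5)| = 5
|py - cy| = |-1 - 2| = 3
|pz - cz| = |1 - 3| = 2
distance = (5+3+2)/2 = 10/2 = 5
radius = 4; distance != radius -> no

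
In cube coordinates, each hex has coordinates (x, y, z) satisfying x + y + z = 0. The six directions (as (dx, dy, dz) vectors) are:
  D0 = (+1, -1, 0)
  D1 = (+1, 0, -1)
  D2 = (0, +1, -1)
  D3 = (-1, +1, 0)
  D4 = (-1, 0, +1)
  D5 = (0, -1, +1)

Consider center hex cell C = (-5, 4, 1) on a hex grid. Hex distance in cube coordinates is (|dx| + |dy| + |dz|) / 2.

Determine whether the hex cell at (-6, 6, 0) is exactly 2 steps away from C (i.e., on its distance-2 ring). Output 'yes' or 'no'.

Answer: yes

Derivation:
|px - cx| = |-6 - (-5)| = 1
|py - cy| = |6 - 4| = 2
|pz - cz| = |0 - 1| = 1
distance = (1+2+1)/2 = 4/2 = 2
radius = 2; distance == radius -> yes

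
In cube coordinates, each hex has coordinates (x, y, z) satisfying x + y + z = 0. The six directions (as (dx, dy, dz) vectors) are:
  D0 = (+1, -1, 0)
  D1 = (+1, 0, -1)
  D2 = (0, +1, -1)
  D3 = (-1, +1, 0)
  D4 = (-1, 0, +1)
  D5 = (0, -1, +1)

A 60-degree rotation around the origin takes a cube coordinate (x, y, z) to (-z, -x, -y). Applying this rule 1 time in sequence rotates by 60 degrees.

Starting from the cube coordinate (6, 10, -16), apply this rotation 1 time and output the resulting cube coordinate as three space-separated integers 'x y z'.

Answer: 16 -6 -10

Derivation:
Start: (6, 10, -16)
Step 1: (6, 10, -16) -> (-(-16), -(6), -(10)) = (16, -6, -10)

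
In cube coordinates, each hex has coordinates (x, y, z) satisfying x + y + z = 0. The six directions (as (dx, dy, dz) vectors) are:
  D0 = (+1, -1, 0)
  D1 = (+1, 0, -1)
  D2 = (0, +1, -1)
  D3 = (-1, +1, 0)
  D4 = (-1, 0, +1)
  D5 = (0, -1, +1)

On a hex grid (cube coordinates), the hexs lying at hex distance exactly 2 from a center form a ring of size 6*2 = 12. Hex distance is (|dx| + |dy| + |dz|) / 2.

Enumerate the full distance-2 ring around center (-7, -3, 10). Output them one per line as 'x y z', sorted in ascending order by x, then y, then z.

Answer: -9 -3 12
-9 -2 11
-9 -1 10
-8 -4 12
-8 -1 9
-7 -5 12
-7 -1 8
-6 -5 11
-6 -2 8
-5 -5 10
-5 -4 9
-5 -3 8

Derivation:
Walk ring at distance 2 from (-7, -3, 10):
Start at center + D4*2 = (-9, -3, 12)
  hex 0: (-9, -3, 12)
  hex 1: (-8, -4, 12)
  hex 2: (-7, -5, 12)
  hex 3: (-6, -5, 11)
  hex 4: (-5, -5, 10)
  hex 5: (-5, -4, 9)
  hex 6: (-5, -3, 8)
  hex 7: (-6, -2, 8)
  hex 8: (-7, -1, 8)
  hex 9: (-8, -1, 9)
  hex 10: (-9, -1, 10)
  hex 11: (-9, -2, 11)
Sorted: 12 hexes.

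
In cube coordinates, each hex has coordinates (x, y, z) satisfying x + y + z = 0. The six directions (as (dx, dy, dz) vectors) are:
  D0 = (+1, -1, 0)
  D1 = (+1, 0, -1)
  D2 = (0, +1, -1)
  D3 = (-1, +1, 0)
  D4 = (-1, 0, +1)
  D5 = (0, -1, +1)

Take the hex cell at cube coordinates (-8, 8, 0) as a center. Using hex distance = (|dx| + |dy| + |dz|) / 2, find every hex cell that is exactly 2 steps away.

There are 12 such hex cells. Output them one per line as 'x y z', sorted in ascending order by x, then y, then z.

Walk ring at distance 2 from (-8, 8, 0):
Start at center + D4*2 = (-10, 8, 2)
  hex 0: (-10, 8, 2)
  hex 1: (-9, 7, 2)
  hex 2: (-8, 6, 2)
  hex 3: (-7, 6, 1)
  hex 4: (-6, 6, 0)
  hex 5: (-6, 7, -1)
  hex 6: (-6, 8, -2)
  hex 7: (-7, 9, -2)
  hex 8: (-8, 10, -2)
  hex 9: (-9, 10, -1)
  hex 10: (-10, 10, 0)
  hex 11: (-10, 9, 1)
Sorted: 12 hexes.

Answer: -10 8 2
-10 9 1
-10 10 0
-9 7 2
-9 10 -1
-8 6 2
-8 10 -2
-7 6 1
-7 9 -2
-6 6 0
-6 7 -1
-6 8 -2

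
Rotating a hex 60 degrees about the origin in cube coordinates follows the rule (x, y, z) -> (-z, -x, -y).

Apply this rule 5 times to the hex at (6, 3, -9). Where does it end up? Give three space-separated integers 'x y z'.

Start: (6, 3, -9)
Step 1: (6, 3, -9) -> (-(-9), -(6), -(3)) = (9, -6, -3)
Step 2: (9, -6, -3) -> (-(-3), -(9), -(-6)) = (3, -9, 6)
Step 3: (3, -9, 6) -> (-(6), -(3), -(-9)) = (-6, -3, 9)
Step 4: (-6, -3, 9) -> (-(9), -(-6), -(-3)) = (-9, 6, 3)
Step 5: (-9, 6, 3) -> (-(3), -(-9), -(6)) = (-3, 9, -6)

Answer: -3 9 -6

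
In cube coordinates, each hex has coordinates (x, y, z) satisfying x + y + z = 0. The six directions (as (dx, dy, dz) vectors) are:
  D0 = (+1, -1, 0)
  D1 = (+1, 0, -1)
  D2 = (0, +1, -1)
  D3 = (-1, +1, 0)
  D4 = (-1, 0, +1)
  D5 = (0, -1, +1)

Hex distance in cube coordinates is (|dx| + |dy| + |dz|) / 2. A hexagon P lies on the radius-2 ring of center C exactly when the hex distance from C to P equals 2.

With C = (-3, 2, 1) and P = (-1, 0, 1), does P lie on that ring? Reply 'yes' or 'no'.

Answer: yes

Derivation:
|px - cx| = |-1 - (-3)| = 2
|py - cy| = |0 - 2| = 2
|pz - cz| = |1 - 1| = 0
distance = (2+2+0)/2 = 4/2 = 2
radius = 2; distance == radius -> yes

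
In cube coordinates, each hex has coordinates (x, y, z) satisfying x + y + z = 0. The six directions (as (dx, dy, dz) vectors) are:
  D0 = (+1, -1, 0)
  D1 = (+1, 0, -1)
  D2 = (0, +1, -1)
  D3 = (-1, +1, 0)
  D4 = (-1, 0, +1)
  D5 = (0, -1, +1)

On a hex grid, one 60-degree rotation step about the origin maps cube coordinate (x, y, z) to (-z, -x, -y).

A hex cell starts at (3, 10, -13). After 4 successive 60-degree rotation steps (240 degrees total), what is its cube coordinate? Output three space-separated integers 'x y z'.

Answer: -13 3 10

Derivation:
Start: (3, 10, -13)
Step 1: (3, 10, -13) -> (-(-13), -(3), -(10)) = (13, -3, -10)
Step 2: (13, -3, -10) -> (-(-10), -(13), -(-3)) = (10, -13, 3)
Step 3: (10, -13, 3) -> (-(3), -(10), -(-13)) = (-3, -10, 13)
Step 4: (-3, -10, 13) -> (-(13), -(-3), -(-10)) = (-13, 3, 10)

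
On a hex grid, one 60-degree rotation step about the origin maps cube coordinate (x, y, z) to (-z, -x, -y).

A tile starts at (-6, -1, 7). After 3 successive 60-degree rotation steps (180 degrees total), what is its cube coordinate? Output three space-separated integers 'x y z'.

Start: (-6, -1, 7)
Step 1: (-6, -1, 7) -> (-(7), -(-6), -(-1)) = (-7, 6, 1)
Step 2: (-7, 6, 1) -> (-(1), -(-7), -(6)) = (-1, 7, -6)
Step 3: (-1, 7, -6) -> (-(-6), -(-1), -(7)) = (6, 1, -7)

Answer: 6 1 -7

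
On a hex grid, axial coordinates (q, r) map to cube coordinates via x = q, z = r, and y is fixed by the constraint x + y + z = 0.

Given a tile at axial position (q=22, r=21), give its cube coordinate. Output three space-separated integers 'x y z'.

x = q = 22
z = r = 21
y = -x - z = -(22) - (21) = -43

Answer: 22 -43 21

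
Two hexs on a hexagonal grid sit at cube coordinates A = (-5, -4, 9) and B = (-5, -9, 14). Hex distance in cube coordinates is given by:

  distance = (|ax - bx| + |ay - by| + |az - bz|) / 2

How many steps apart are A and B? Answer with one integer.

|ax - bx| = |-5 - (-5)| = 0
|ay - by| = |-4 - (-9)| = 5
|az - bz| = |9 - 14| = 5
distance = (0 + 5 + 5) / 2 = 10 / 2 = 5

Answer: 5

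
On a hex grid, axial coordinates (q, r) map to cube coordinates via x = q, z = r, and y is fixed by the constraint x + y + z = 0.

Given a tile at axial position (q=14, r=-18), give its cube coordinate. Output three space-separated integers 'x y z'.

x = q = 14
z = r = -18
y = -x - z = -(14) - (-18) = 4

Answer: 14 4 -18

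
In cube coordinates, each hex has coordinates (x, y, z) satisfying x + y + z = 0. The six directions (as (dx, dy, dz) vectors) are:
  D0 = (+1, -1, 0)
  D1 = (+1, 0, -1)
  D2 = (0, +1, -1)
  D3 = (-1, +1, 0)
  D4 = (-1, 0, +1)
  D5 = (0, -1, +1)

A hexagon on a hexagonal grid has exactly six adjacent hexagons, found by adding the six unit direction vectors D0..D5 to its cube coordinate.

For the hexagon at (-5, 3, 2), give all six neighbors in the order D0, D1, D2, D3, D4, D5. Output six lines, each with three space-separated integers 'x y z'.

Center: (-5, 3, 2). Add each direction:
  D0: (-5, 3, 2) + (1, -1, 0) = (-4, 2, 2)
  D1: (-5, 3, 2) + (1, 0, -1) = (-4, 3, 1)
  D2: (-5, 3, 2) + (0, 1, -1) = (-5, 4, 1)
  D3: (-5, 3, 2) + (-1, 1, 0) = (-6, 4, 2)
  D4: (-5, 3, 2) + (-1, 0, 1) = (-6, 3, 3)
  D5: (-5, 3, 2) + (0, -1, 1) = (-5, 2, 3)

Answer: -4 2 2
-4 3 1
-5 4 1
-6 4 2
-6 3 3
-5 2 3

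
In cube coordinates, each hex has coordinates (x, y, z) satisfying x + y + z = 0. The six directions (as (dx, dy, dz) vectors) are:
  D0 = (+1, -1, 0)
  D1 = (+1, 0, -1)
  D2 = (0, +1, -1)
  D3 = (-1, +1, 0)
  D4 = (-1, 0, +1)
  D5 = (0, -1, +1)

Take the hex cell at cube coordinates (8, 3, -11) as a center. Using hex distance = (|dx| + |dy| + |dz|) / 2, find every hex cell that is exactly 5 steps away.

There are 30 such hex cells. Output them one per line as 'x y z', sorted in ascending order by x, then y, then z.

Answer: 3 3 -6
3 4 -7
3 5 -8
3 6 -9
3 7 -10
3 8 -11
4 2 -6
4 8 -12
5 1 -6
5 8 -13
6 0 -6
6 8 -14
7 -1 -6
7 8 -15
8 -2 -6
8 8 -16
9 -2 -7
9 7 -16
10 -2 -8
10 6 -16
11 -2 -9
11 5 -16
12 -2 -10
12 4 -16
13 -2 -11
13 -1 -12
13 0 -13
13 1 -14
13 2 -15
13 3 -16

Derivation:
Walk ring at distance 5 from (8, 3, -11):
Start at center + D4*5 = (3, 3, -6)
  hex 0: (3, 3, -6)
  hex 1: (4, 2, -6)
  hex 2: (5, 1, -6)
  hex 3: (6, 0, -6)
  hex 4: (7, -1, -6)
  hex 5: (8, -2, -6)
  hex 6: (9, -2, -7)
  hex 7: (10, -2, -8)
  hex 8: (11, -2, -9)
  hex 9: (12, -2, -10)
  hex 10: (13, -2, -11)
  hex 11: (13, -1, -12)
  hex 12: (13, 0, -13)
  hex 13: (13, 1, -14)
  hex 14: (13, 2, -15)
  hex 15: (13, 3, -16)
  hex 16: (12, 4, -16)
  hex 17: (11, 5, -16)
  hex 18: (10, 6, -16)
  hex 19: (9, 7, -16)
  hex 20: (8, 8, -16)
  hex 21: (7, 8, -15)
  hex 22: (6, 8, -14)
  hex 23: (5, 8, -13)
  hex 24: (4, 8, -12)
  hex 25: (3, 8, -11)
  hex 26: (3, 7, -10)
  hex 27: (3, 6, -9)
  hex 28: (3, 5, -8)
  hex 29: (3, 4, -7)
Sorted: 30 hexes.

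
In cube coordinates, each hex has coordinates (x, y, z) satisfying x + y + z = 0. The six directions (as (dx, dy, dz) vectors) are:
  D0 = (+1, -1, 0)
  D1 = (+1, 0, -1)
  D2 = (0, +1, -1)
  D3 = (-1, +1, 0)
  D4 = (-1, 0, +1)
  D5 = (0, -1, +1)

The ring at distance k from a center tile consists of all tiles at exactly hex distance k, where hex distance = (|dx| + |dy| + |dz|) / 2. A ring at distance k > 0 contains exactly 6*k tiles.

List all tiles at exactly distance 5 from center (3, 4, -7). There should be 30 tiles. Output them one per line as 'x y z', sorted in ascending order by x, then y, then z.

Walk ring at distance 5 from (3, 4, -7):
Start at center + D4*5 = (-2, 4, -2)
  hex 0: (-2, 4, -2)
  hex 1: (-1, 3, -2)
  hex 2: (0, 2, -2)
  hex 3: (1, 1, -2)
  hex 4: (2, 0, -2)
  hex 5: (3, -1, -2)
  hex 6: (4, -1, -3)
  hex 7: (5, -1, -4)
  hex 8: (6, -1, -5)
  hex 9: (7, -1, -6)
  hex 10: (8, -1, -7)
  hex 11: (8, 0, -8)
  hex 12: (8, 1, -9)
  hex 13: (8, 2, -10)
  hex 14: (8, 3, -11)
  hex 15: (8, 4, -12)
  hex 16: (7, 5, -12)
  hex 17: (6, 6, -12)
  hex 18: (5, 7, -12)
  hex 19: (4, 8, -12)
  hex 20: (3, 9, -12)
  hex 21: (2, 9, -11)
  hex 22: (1, 9, -10)
  hex 23: (0, 9, -9)
  hex 24: (-1, 9, -8)
  hex 25: (-2, 9, -7)
  hex 26: (-2, 8, -6)
  hex 27: (-2, 7, -5)
  hex 28: (-2, 6, -4)
  hex 29: (-2, 5, -3)
Sorted: 30 hexes.

Answer: -2 4 -2
-2 5 -3
-2 6 -4
-2 7 -5
-2 8 -6
-2 9 -7
-1 3 -2
-1 9 -8
0 2 -2
0 9 -9
1 1 -2
1 9 -10
2 0 -2
2 9 -11
3 -1 -2
3 9 -12
4 -1 -3
4 8 -12
5 -1 -4
5 7 -12
6 -1 -5
6 6 -12
7 -1 -6
7 5 -12
8 -1 -7
8 0 -8
8 1 -9
8 2 -10
8 3 -11
8 4 -12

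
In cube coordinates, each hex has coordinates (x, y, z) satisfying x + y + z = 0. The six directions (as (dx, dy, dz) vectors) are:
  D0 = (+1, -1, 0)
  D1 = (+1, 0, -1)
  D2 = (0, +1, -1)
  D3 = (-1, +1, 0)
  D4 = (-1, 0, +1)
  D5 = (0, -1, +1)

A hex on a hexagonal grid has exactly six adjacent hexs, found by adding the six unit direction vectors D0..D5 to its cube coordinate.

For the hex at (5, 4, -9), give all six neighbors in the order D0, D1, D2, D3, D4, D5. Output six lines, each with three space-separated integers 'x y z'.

Center: (5, 4, -9). Add each direction:
  D0: (5, 4, -9) + (1, -1, 0) = (6, 3, -9)
  D1: (5, 4, -9) + (1, 0, -1) = (6, 4, -10)
  D2: (5, 4, -9) + (0, 1, -1) = (5, 5, -10)
  D3: (5, 4, -9) + (-1, 1, 0) = (4, 5, -9)
  D4: (5, 4, -9) + (-1, 0, 1) = (4, 4, -8)
  D5: (5, 4, -9) + (0, -1, 1) = (5, 3, -8)

Answer: 6 3 -9
6 4 -10
5 5 -10
4 5 -9
4 4 -8
5 3 -8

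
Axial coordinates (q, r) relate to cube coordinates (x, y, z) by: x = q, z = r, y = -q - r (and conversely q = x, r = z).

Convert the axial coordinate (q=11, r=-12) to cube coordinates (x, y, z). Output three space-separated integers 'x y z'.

x = q = 11
z = r = -12
y = -x - z = -(11) - (-12) = 1

Answer: 11 1 -12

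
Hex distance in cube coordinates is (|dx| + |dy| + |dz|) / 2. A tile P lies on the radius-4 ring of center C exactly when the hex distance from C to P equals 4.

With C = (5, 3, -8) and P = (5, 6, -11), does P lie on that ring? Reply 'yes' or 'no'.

|px - cx| = |5 - 5| = 0
|py - cy| = |6 - 3| = 3
|pz - cz| = |-11 - (-8)| = 3
distance = (0+3+3)/2 = 6/2 = 3
radius = 4; distance != radius -> no

Answer: no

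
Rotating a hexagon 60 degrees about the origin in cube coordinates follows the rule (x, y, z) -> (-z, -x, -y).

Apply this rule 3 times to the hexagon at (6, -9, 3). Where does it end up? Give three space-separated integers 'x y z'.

Start: (6, -9, 3)
Step 1: (6, -9, 3) -> (-(3), -(6), -(-9)) = (-3, -6, 9)
Step 2: (-3, -6, 9) -> (-(9), -(-3), -(-6)) = (-9, 3, 6)
Step 3: (-9, 3, 6) -> (-(6), -(-9), -(3)) = (-6, 9, -3)

Answer: -6 9 -3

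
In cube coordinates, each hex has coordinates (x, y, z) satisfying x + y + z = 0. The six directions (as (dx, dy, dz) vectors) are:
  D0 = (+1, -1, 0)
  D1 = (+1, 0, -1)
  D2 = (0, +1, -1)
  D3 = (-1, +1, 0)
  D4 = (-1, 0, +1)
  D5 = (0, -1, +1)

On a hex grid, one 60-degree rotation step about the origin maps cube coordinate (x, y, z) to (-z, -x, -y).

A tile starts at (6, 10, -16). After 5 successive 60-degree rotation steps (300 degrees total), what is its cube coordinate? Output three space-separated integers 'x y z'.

Answer: -10 16 -6

Derivation:
Start: (6, 10, -16)
Step 1: (6, 10, -16) -> (-(-16), -(6), -(10)) = (16, -6, -10)
Step 2: (16, -6, -10) -> (-(-10), -(16), -(-6)) = (10, -16, 6)
Step 3: (10, -16, 6) -> (-(6), -(10), -(-16)) = (-6, -10, 16)
Step 4: (-6, -10, 16) -> (-(16), -(-6), -(-10)) = (-16, 6, 10)
Step 5: (-16, 6, 10) -> (-(10), -(-16), -(6)) = (-10, 16, -6)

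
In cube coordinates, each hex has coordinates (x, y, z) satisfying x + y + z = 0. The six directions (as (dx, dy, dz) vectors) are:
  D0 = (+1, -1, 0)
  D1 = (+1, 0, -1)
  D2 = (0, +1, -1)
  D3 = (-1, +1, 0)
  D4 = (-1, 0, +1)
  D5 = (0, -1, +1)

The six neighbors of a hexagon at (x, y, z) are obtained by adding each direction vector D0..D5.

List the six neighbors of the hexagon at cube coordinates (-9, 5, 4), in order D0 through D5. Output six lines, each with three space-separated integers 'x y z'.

Center: (-9, 5, 4). Add each direction:
  D0: (-9, 5, 4) + (1, -1, 0) = (-8, 4, 4)
  D1: (-9, 5, 4) + (1, 0, -1) = (-8, 5, 3)
  D2: (-9, 5, 4) + (0, 1, -1) = (-9, 6, 3)
  D3: (-9, 5, 4) + (-1, 1, 0) = (-10, 6, 4)
  D4: (-9, 5, 4) + (-1, 0, 1) = (-10, 5, 5)
  D5: (-9, 5, 4) + (0, -1, 1) = (-9, 4, 5)

Answer: -8 4 4
-8 5 3
-9 6 3
-10 6 4
-10 5 5
-9 4 5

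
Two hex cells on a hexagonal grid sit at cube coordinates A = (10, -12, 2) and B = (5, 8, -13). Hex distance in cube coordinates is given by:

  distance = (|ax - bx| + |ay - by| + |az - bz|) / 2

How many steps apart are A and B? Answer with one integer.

|ax - bx| = |10 - 5| = 5
|ay - by| = |-12 - 8| = 20
|az - bz| = |2 - (-13)| = 15
distance = (5 + 20 + 15) / 2 = 40 / 2 = 20

Answer: 20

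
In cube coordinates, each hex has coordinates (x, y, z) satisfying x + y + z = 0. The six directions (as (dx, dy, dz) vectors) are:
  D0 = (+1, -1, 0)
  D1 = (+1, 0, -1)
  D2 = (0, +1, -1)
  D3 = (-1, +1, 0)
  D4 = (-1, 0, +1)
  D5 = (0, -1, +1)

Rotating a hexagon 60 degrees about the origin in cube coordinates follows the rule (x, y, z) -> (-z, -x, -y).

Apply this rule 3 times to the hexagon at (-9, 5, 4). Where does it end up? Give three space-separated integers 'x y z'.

Answer: 9 -5 -4

Derivation:
Start: (-9, 5, 4)
Step 1: (-9, 5, 4) -> (-(4), -(-9), -(5)) = (-4, 9, -5)
Step 2: (-4, 9, -5) -> (-(-5), -(-4), -(9)) = (5, 4, -9)
Step 3: (5, 4, -9) -> (-(-9), -(5), -(4)) = (9, -5, -4)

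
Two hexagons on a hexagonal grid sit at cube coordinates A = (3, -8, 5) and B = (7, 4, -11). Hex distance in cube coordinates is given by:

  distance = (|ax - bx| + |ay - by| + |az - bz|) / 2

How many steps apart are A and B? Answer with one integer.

Answer: 16

Derivation:
|ax - bx| = |3 - 7| = 4
|ay - by| = |-8 - 4| = 12
|az - bz| = |5 - (-11)| = 16
distance = (4 + 12 + 16) / 2 = 32 / 2 = 16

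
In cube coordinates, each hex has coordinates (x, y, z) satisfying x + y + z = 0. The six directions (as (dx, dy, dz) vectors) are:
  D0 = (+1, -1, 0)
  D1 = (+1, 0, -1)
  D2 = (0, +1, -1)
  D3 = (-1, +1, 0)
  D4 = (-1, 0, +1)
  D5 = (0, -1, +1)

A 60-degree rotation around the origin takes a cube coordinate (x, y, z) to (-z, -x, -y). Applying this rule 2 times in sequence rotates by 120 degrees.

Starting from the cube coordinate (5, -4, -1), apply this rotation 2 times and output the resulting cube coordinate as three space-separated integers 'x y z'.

Start: (5, -4, -1)
Step 1: (5, -4, -1) -> (-(-1), -(5), -(-4)) = (1, -5, 4)
Step 2: (1, -5, 4) -> (-(4), -(1), -(-5)) = (-4, -1, 5)

Answer: -4 -1 5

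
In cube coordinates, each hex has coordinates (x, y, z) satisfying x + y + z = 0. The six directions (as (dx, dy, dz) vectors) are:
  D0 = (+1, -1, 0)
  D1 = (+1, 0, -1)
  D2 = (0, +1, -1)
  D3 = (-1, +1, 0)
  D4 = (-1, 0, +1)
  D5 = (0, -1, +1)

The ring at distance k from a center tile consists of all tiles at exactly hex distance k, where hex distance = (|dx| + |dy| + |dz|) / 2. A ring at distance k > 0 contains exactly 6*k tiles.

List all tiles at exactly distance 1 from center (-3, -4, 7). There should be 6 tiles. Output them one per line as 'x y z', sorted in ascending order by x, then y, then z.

Walk ring at distance 1 from (-3, -4, 7):
Start at center + D4*1 = (-4, -4, 8)
  hex 0: (-4, -4, 8)
  hex 1: (-3, -5, 8)
  hex 2: (-2, -5, 7)
  hex 3: (-2, -4, 6)
  hex 4: (-3, -3, 6)
  hex 5: (-4, -3, 7)
Sorted: 6 hexes.

Answer: -4 -4 8
-4 -3 7
-3 -5 8
-3 -3 6
-2 -5 7
-2 -4 6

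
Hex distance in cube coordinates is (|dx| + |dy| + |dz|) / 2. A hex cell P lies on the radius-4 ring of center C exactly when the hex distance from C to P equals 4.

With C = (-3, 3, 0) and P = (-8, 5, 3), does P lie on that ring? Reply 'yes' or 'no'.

|px - cx| = |-8 - (-3)| = 5
|py - cy| = |5 - 3| = 2
|pz - cz| = |3 - 0| = 3
distance = (5+2+3)/2 = 10/2 = 5
radius = 4; distance != radius -> no

Answer: no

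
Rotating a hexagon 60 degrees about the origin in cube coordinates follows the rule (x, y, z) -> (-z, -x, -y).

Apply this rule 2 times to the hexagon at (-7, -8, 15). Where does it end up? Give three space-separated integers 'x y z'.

Answer: -8 15 -7

Derivation:
Start: (-7, -8, 15)
Step 1: (-7, -8, 15) -> (-(15), -(-7), -(-8)) = (-15, 7, 8)
Step 2: (-15, 7, 8) -> (-(8), -(-15), -(7)) = (-8, 15, -7)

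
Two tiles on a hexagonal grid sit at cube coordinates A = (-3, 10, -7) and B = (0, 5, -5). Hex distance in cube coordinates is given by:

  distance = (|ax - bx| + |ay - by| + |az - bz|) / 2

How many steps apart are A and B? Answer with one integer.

Answer: 5

Derivation:
|ax - bx| = |-3 - 0| = 3
|ay - by| = |10 - 5| = 5
|az - bz| = |-7 - (-5)| = 2
distance = (3 + 5 + 2) / 2 = 10 / 2 = 5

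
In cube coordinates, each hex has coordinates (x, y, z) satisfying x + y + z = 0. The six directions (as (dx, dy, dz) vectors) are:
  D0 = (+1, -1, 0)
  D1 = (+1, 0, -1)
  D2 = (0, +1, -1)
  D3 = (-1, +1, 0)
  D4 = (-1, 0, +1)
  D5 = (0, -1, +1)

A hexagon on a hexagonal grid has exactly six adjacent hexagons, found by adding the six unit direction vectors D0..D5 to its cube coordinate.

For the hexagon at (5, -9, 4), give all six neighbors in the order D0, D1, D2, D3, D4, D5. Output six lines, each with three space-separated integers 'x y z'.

Center: (5, -9, 4). Add each direction:
  D0: (5, -9, 4) + (1, -1, 0) = (6, -10, 4)
  D1: (5, -9, 4) + (1, 0, -1) = (6, -9, 3)
  D2: (5, -9, 4) + (0, 1, -1) = (5, -8, 3)
  D3: (5, -9, 4) + (-1, 1, 0) = (4, -8, 4)
  D4: (5, -9, 4) + (-1, 0, 1) = (4, -9, 5)
  D5: (5, -9, 4) + (0, -1, 1) = (5, -10, 5)

Answer: 6 -10 4
6 -9 3
5 -8 3
4 -8 4
4 -9 5
5 -10 5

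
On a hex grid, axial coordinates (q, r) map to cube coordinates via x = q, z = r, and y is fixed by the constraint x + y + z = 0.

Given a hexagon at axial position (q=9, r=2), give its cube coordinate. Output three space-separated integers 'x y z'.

x = q = 9
z = r = 2
y = -x - z = -(9) - (2) = -11

Answer: 9 -11 2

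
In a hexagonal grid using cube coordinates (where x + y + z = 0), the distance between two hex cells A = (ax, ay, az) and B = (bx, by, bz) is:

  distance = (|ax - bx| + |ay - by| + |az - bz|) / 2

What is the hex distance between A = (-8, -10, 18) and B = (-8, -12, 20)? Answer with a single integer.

|ax - bx| = |-8 - (-8)| = 0
|ay - by| = |-10 - (-12)| = 2
|az - bz| = |18 - 20| = 2
distance = (0 + 2 + 2) / 2 = 4 / 2 = 2

Answer: 2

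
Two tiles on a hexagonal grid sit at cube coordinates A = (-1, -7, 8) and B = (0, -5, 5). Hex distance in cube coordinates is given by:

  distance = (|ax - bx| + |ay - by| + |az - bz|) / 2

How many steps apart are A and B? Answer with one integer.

|ax - bx| = |-1 - 0| = 1
|ay - by| = |-7 - (-5)| = 2
|az - bz| = |8 - 5| = 3
distance = (1 + 2 + 3) / 2 = 6 / 2 = 3

Answer: 3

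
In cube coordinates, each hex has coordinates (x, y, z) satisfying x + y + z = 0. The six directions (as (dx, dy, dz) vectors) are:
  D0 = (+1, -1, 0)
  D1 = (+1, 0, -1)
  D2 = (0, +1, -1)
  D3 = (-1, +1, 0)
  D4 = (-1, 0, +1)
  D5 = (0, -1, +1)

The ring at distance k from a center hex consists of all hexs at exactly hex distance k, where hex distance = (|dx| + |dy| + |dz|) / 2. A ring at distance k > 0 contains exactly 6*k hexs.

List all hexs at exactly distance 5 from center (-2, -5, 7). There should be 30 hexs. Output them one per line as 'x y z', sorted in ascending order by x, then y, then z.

Answer: -7 -5 12
-7 -4 11
-7 -3 10
-7 -2 9
-7 -1 8
-7 0 7
-6 -6 12
-6 0 6
-5 -7 12
-5 0 5
-4 -8 12
-4 0 4
-3 -9 12
-3 0 3
-2 -10 12
-2 0 2
-1 -10 11
-1 -1 2
0 -10 10
0 -2 2
1 -10 9
1 -3 2
2 -10 8
2 -4 2
3 -10 7
3 -9 6
3 -8 5
3 -7 4
3 -6 3
3 -5 2

Derivation:
Walk ring at distance 5 from (-2, -5, 7):
Start at center + D4*5 = (-7, -5, 12)
  hex 0: (-7, -5, 12)
  hex 1: (-6, -6, 12)
  hex 2: (-5, -7, 12)
  hex 3: (-4, -8, 12)
  hex 4: (-3, -9, 12)
  hex 5: (-2, -10, 12)
  hex 6: (-1, -10, 11)
  hex 7: (0, -10, 10)
  hex 8: (1, -10, 9)
  hex 9: (2, -10, 8)
  hex 10: (3, -10, 7)
  hex 11: (3, -9, 6)
  hex 12: (3, -8, 5)
  hex 13: (3, -7, 4)
  hex 14: (3, -6, 3)
  hex 15: (3, -5, 2)
  hex 16: (2, -4, 2)
  hex 17: (1, -3, 2)
  hex 18: (0, -2, 2)
  hex 19: (-1, -1, 2)
  hex 20: (-2, 0, 2)
  hex 21: (-3, 0, 3)
  hex 22: (-4, 0, 4)
  hex 23: (-5, 0, 5)
  hex 24: (-6, 0, 6)
  hex 25: (-7, 0, 7)
  hex 26: (-7, -1, 8)
  hex 27: (-7, -2, 9)
  hex 28: (-7, -3, 10)
  hex 29: (-7, -4, 11)
Sorted: 30 hexes.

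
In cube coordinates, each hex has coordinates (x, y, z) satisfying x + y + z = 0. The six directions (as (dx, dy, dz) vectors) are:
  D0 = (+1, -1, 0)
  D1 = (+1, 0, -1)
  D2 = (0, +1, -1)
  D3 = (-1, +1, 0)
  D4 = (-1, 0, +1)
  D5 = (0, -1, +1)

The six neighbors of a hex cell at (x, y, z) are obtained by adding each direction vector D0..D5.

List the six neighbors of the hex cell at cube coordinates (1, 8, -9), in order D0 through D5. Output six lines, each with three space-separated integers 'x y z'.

Center: (1, 8, -9). Add each direction:
  D0: (1, 8, -9) + (1, -1, 0) = (2, 7, -9)
  D1: (1, 8, -9) + (1, 0, -1) = (2, 8, -10)
  D2: (1, 8, -9) + (0, 1, -1) = (1, 9, -10)
  D3: (1, 8, -9) + (-1, 1, 0) = (0, 9, -9)
  D4: (1, 8, -9) + (-1, 0, 1) = (0, 8, -8)
  D5: (1, 8, -9) + (0, -1, 1) = (1, 7, -8)

Answer: 2 7 -9
2 8 -10
1 9 -10
0 9 -9
0 8 -8
1 7 -8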